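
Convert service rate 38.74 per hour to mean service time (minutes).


Mean service time = 60/mu = 60/38.74 = 1.55 minutes

1.55 minutes


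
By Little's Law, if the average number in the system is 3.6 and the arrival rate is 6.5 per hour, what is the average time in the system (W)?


W = L / lambda = 3.6 / 6.5 = 0.5538 hours

0.5538 hours


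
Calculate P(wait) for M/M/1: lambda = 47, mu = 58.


P(wait) = rho = lambda/mu = 47/58 = 0.8103

0.8103


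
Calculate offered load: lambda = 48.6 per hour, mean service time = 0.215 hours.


Offered load a = lambda * E[S] = 48.6 * 0.215 = 10.45 Erlangs

10.45 Erlangs


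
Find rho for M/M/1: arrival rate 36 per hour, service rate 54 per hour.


rho = lambda/mu = 36/54 = 0.6667

0.6667


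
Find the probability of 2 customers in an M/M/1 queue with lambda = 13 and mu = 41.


rho = 13/41; P(n) = (1-rho)*rho^n = (1-13/41)*(13/41)^2 = 0.0687

0.0687


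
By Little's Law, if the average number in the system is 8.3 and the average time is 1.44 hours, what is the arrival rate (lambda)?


lambda = L / W = 8.3 / 1.44 = 5.76 per hour

5.76 per hour


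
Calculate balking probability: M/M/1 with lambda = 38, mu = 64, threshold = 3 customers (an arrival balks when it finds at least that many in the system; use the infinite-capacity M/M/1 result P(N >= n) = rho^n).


P(N >= 3) = rho^3 = (38/64)^3 = 0.2093

0.2093


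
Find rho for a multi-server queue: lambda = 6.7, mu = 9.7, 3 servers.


rho = lambda / (c * mu) = 6.7 / (3 * 9.7) = 0.2302

0.2302


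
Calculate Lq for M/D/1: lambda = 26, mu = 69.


M/D/1: Lq = rho^2 / (2*(1-rho)) where rho = 26/69; Lq = 0.11

0.11


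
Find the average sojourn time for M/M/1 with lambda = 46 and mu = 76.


W = 1/(mu - lambda) = 1/(76 - 46) = 0.0333 hours

0.0333 hours


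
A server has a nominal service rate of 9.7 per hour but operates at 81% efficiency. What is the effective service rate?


Effective rate = mu * efficiency = 9.7 * 0.81 = 7.86 per hour

7.86 per hour


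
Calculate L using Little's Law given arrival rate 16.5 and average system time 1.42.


L = lambda * W = 16.5 * 1.42 = 23.43

23.43


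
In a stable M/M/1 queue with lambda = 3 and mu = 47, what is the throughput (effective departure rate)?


For a stable queue (lambda < mu), throughput = lambda = 3 per hour

3 per hour


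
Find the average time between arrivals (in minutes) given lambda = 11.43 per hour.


Mean interarrival time = 60/lambda = 60/11.43 = 5.25 minutes

5.25 minutes


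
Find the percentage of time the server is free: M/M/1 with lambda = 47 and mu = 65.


Idle fraction = (1 - rho) * 100 = (1 - 47/65) * 100 = 27.7%

27.7%


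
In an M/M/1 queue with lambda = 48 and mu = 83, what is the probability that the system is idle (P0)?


P0 = 1 - rho = 1 - 48/83 = 0.4217

0.4217


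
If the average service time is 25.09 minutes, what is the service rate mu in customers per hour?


mu = 60 / avg_service_time = 60 / 25.09 = 2.39 per hour

2.39 per hour


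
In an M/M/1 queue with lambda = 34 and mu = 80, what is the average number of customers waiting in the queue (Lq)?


rho = 34/80; Lq = rho^2/(1-rho) = 0.31

0.31


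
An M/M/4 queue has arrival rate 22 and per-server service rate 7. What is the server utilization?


rho = lambda/(c*mu) = 22/(4*7) = 0.7857

0.7857


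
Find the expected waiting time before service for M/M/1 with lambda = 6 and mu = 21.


rho = 6/21; Wq = rho/(mu - lambda) = 0.019 hours

0.019 hours


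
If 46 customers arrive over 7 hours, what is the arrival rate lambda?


lambda = total arrivals / time = 46 / 7 = 6.57 per hour

6.57 per hour


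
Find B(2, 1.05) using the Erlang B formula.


B(N,A) = (A^N/N!) / sum(A^k/k!, k=0..N) with N=2, A=1.05 = 0.2119

0.2119


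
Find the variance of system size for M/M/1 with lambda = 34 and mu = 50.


rho = 34/50; Var(N) = rho/(1-rho)^2 = 6.64

6.64


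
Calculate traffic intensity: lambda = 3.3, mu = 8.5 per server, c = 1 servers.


rho = lambda / (c * mu) = 3.3 / (1 * 8.5) = 0.3882

0.3882


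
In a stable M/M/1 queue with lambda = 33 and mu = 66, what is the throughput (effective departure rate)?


For a stable queue (lambda < mu), throughput = lambda = 33 per hour

33 per hour


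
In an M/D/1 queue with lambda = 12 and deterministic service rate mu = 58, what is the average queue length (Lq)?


M/D/1: Lq = rho^2 / (2*(1-rho)) where rho = 12/58; Lq = 0.03

0.03


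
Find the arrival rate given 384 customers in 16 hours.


lambda = total arrivals / time = 384 / 16 = 24.0 per hour

24.0 per hour


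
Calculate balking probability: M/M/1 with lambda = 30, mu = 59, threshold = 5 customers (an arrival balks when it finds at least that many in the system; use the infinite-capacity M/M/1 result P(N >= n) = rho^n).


P(N >= 5) = rho^5 = (30/59)^5 = 0.034

0.034


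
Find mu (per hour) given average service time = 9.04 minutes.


mu = 60 / avg_service_time = 60 / 9.04 = 6.64 per hour

6.64 per hour


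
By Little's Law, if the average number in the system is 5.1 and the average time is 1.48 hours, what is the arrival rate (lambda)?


lambda = L / W = 5.1 / 1.48 = 3.45 per hour

3.45 per hour


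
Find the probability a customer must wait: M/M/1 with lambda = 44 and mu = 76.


P(wait) = rho = lambda/mu = 44/76 = 0.5789

0.5789


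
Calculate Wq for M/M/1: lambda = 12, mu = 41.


rho = 12/41; Wq = rho/(mu - lambda) = 0.0101 hours

0.0101 hours


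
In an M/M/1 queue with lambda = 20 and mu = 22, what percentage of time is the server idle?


Idle fraction = (1 - rho) * 100 = (1 - 20/22) * 100 = 9.1%

9.1%


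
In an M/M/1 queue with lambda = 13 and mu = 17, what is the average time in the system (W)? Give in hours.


W = 1/(mu - lambda) = 1/(17 - 13) = 0.25 hours

0.25 hours


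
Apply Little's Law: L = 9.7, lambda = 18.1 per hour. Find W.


W = L / lambda = 9.7 / 18.1 = 0.5359 hours

0.5359 hours


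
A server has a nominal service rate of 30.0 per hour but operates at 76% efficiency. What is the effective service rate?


Effective rate = mu * efficiency = 30.0 * 0.76 = 22.8 per hour

22.8 per hour


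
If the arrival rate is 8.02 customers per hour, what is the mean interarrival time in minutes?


Mean interarrival time = 60/lambda = 60/8.02 = 7.48 minutes

7.48 minutes


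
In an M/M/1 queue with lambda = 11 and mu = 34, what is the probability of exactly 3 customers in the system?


rho = 11/34; P(n) = (1-rho)*rho^n = (1-11/34)*(11/34)^3 = 0.0229

0.0229


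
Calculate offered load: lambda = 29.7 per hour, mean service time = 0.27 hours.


Offered load a = lambda * E[S] = 29.7 * 0.27 = 8.02 Erlangs

8.02 Erlangs


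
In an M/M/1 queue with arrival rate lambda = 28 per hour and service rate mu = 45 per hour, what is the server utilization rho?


rho = lambda/mu = 28/45 = 0.6222

0.6222


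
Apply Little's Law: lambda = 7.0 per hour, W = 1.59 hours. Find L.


L = lambda * W = 7.0 * 1.59 = 11.13

11.13


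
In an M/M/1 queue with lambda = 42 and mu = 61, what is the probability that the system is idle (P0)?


P0 = 1 - rho = 1 - 42/61 = 0.3115

0.3115


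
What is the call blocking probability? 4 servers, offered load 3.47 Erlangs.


B(N,A) = (A^N/N!) / sum(A^k/k!, k=0..N) with N=4, A=3.47 = 0.2571

0.2571


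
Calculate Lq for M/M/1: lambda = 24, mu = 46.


rho = 24/46; Lq = rho^2/(1-rho) = 0.57

0.57


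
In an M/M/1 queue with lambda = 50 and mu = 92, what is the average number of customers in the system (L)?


rho = 50/92; L = rho/(1-rho) = 1.19

1.19


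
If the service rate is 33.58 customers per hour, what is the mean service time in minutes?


Mean service time = 60/mu = 60/33.58 = 1.79 minutes

1.79 minutes


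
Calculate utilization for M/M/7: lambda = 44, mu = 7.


rho = lambda/(c*mu) = 44/(7*7) = 0.898

0.898


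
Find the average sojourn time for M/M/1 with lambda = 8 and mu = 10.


W = 1/(mu - lambda) = 1/(10 - 8) = 0.5 hours

0.5 hours


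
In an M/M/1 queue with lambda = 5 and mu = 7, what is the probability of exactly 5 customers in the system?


rho = 5/7; P(n) = (1-rho)*rho^n = (1-5/7)*(5/7)^5 = 0.0531

0.0531


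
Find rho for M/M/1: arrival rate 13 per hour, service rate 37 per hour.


rho = lambda/mu = 13/37 = 0.3514

0.3514


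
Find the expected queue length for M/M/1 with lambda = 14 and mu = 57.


rho = 14/57; Lq = rho^2/(1-rho) = 0.08

0.08


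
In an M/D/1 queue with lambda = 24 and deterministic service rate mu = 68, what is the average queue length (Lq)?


M/D/1: Lq = rho^2 / (2*(1-rho)) where rho = 24/68; Lq = 0.1

0.1


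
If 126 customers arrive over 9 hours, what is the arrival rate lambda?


lambda = total arrivals / time = 126 / 9 = 14.0 per hour

14.0 per hour


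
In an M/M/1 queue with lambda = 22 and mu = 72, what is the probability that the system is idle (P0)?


P0 = 1 - rho = 1 - 22/72 = 0.6944

0.6944


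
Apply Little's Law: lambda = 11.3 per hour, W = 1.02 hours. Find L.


L = lambda * W = 11.3 * 1.02 = 11.53

11.53


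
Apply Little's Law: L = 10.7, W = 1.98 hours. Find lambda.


lambda = L / W = 10.7 / 1.98 = 5.4 per hour

5.4 per hour


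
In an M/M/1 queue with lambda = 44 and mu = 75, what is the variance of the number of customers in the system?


rho = 44/75; Var(N) = rho/(1-rho)^2 = 3.43

3.43


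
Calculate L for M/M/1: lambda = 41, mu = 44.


rho = 41/44; L = rho/(1-rho) = 13.67

13.67


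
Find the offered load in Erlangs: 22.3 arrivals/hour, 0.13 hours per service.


Offered load a = lambda * E[S] = 22.3 * 0.13 = 2.9 Erlangs

2.9 Erlangs


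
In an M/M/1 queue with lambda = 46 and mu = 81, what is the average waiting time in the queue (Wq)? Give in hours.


rho = 46/81; Wq = rho/(mu - lambda) = 0.0162 hours

0.0162 hours


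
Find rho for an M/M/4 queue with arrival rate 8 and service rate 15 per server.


rho = lambda/(c*mu) = 8/(4*15) = 0.1333

0.1333


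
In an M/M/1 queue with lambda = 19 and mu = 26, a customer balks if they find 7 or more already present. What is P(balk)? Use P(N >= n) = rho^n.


P(N >= 7) = rho^7 = (19/26)^7 = 0.1113

0.1113


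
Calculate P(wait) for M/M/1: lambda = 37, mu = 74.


P(wait) = rho = lambda/mu = 37/74 = 0.5

0.5


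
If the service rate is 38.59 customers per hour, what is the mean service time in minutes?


Mean service time = 60/mu = 60/38.59 = 1.55 minutes

1.55 minutes


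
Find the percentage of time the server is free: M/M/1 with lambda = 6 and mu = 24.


Idle fraction = (1 - rho) * 100 = (1 - 6/24) * 100 = 75.0%

75.0%


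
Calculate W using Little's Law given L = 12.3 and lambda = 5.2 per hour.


W = L / lambda = 12.3 / 5.2 = 2.3654 hours

2.3654 hours


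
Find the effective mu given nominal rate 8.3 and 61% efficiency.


Effective rate = mu * efficiency = 8.3 * 0.61 = 5.06 per hour

5.06 per hour


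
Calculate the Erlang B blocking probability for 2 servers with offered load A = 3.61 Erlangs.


B(N,A) = (A^N/N!) / sum(A^k/k!, k=0..N) with N=2, A=3.61 = 0.5857

0.5857


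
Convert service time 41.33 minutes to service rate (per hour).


mu = 60 / avg_service_time = 60 / 41.33 = 1.45 per hour

1.45 per hour


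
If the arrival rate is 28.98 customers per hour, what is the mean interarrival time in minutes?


Mean interarrival time = 60/lambda = 60/28.98 = 2.07 minutes

2.07 minutes


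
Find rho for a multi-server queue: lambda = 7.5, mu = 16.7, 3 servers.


rho = lambda / (c * mu) = 7.5 / (3 * 16.7) = 0.1497

0.1497


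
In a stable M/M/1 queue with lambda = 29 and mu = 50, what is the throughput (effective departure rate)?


For a stable queue (lambda < mu), throughput = lambda = 29 per hour

29 per hour


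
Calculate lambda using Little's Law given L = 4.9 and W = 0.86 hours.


lambda = L / W = 4.9 / 0.86 = 5.7 per hour

5.7 per hour


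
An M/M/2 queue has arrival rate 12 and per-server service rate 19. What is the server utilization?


rho = lambda/(c*mu) = 12/(2*19) = 0.3158

0.3158


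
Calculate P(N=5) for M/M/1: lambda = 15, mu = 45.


rho = 15/45; P(n) = (1-rho)*rho^n = (1-15/45)*(15/45)^5 = 0.0027

0.0027


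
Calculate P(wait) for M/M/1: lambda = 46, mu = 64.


P(wait) = rho = lambda/mu = 46/64 = 0.7188

0.7188


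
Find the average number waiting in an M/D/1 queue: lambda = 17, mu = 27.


M/D/1: Lq = rho^2 / (2*(1-rho)) where rho = 17/27; Lq = 0.54

0.54


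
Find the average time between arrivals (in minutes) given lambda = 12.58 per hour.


Mean interarrival time = 60/lambda = 60/12.58 = 4.77 minutes

4.77 minutes


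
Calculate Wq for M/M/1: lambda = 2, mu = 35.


rho = 2/35; Wq = rho/(mu - lambda) = 0.0017 hours

0.0017 hours


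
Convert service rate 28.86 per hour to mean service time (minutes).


Mean service time = 60/mu = 60/28.86 = 2.08 minutes

2.08 minutes


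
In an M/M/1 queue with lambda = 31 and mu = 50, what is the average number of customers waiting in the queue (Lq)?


rho = 31/50; Lq = rho^2/(1-rho) = 1.01

1.01


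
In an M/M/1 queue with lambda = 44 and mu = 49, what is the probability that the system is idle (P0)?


P0 = 1 - rho = 1 - 44/49 = 0.102

0.102


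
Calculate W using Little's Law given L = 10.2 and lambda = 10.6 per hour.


W = L / lambda = 10.2 / 10.6 = 0.9623 hours

0.9623 hours


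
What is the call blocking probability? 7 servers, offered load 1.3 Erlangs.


B(N,A) = (A^N/N!) / sum(A^k/k!, k=0..N) with N=7, A=1.3 = 0.0003

0.0003


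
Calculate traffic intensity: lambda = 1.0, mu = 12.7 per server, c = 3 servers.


rho = lambda / (c * mu) = 1.0 / (3 * 12.7) = 0.0262

0.0262


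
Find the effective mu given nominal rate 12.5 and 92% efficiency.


Effective rate = mu * efficiency = 12.5 * 0.92 = 11.5 per hour

11.5 per hour


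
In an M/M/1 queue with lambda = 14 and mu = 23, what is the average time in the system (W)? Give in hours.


W = 1/(mu - lambda) = 1/(23 - 14) = 0.1111 hours

0.1111 hours


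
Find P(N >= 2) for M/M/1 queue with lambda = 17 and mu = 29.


P(N >= 2) = rho^2 = (17/29)^2 = 0.3436

0.3436


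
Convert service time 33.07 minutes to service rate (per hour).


mu = 60 / avg_service_time = 60 / 33.07 = 1.81 per hour

1.81 per hour


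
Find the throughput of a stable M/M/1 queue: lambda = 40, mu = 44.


For a stable queue (lambda < mu), throughput = lambda = 40 per hour

40 per hour


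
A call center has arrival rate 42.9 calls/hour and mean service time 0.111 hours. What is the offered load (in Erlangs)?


Offered load a = lambda * E[S] = 42.9 * 0.111 = 4.76 Erlangs

4.76 Erlangs


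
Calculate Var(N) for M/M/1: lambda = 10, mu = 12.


rho = 10/12; Var(N) = rho/(1-rho)^2 = 30.0

30.0


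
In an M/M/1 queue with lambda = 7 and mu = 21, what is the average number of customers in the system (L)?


rho = 7/21; L = rho/(1-rho) = 0.5

0.5


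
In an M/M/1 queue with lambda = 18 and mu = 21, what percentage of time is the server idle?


Idle fraction = (1 - rho) * 100 = (1 - 18/21) * 100 = 14.3%

14.3%


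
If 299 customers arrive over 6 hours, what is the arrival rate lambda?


lambda = total arrivals / time = 299 / 6 = 49.83 per hour

49.83 per hour


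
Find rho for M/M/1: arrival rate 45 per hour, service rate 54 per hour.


rho = lambda/mu = 45/54 = 0.8333

0.8333


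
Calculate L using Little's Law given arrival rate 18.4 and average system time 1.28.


L = lambda * W = 18.4 * 1.28 = 23.55

23.55


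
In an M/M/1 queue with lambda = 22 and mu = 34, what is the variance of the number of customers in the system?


rho = 22/34; Var(N) = rho/(1-rho)^2 = 5.19

5.19


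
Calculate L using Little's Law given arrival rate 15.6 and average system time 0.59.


L = lambda * W = 15.6 * 0.59 = 9.2

9.2


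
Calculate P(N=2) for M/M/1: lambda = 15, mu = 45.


rho = 15/45; P(n) = (1-rho)*rho^n = (1-15/45)*(15/45)^2 = 0.0741

0.0741


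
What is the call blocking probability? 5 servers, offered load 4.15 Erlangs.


B(N,A) = (A^N/N!) / sum(A^k/k!, k=0..N) with N=5, A=4.15 = 0.2124

0.2124


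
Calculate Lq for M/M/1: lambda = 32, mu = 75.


rho = 32/75; Lq = rho^2/(1-rho) = 0.32

0.32


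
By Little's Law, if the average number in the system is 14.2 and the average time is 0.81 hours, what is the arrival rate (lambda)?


lambda = L / W = 14.2 / 0.81 = 17.53 per hour

17.53 per hour


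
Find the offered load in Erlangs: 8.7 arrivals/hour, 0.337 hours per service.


Offered load a = lambda * E[S] = 8.7 * 0.337 = 2.93 Erlangs

2.93 Erlangs


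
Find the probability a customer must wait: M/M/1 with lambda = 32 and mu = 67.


P(wait) = rho = lambda/mu = 32/67 = 0.4776

0.4776


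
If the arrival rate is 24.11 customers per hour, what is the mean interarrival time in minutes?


Mean interarrival time = 60/lambda = 60/24.11 = 2.49 minutes

2.49 minutes


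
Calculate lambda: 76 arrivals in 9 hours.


lambda = total arrivals / time = 76 / 9 = 8.44 per hour

8.44 per hour


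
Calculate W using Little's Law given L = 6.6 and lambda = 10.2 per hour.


W = L / lambda = 6.6 / 10.2 = 0.6471 hours

0.6471 hours


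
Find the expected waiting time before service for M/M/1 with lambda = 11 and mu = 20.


rho = 11/20; Wq = rho/(mu - lambda) = 0.0611 hours

0.0611 hours


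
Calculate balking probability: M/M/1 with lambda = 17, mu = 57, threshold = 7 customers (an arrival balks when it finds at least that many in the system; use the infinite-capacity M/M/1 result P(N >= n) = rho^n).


P(N >= 7) = rho^7 = (17/57)^7 = 0.0002

0.0002


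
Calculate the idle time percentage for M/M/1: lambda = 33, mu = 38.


Idle fraction = (1 - rho) * 100 = (1 - 33/38) * 100 = 13.2%

13.2%


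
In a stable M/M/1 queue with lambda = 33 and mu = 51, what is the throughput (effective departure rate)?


For a stable queue (lambda < mu), throughput = lambda = 33 per hour

33 per hour


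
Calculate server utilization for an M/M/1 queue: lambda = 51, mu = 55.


rho = lambda/mu = 51/55 = 0.9273

0.9273


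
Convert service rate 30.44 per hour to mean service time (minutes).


Mean service time = 60/mu = 60/30.44 = 1.97 minutes

1.97 minutes


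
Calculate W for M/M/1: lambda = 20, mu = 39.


W = 1/(mu - lambda) = 1/(39 - 20) = 0.0526 hours

0.0526 hours


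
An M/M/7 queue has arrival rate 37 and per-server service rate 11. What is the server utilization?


rho = lambda/(c*mu) = 37/(7*11) = 0.4805

0.4805


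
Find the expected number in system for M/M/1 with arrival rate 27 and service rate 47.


rho = 27/47; L = rho/(1-rho) = 1.35

1.35


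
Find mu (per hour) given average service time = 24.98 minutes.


mu = 60 / avg_service_time = 60 / 24.98 = 2.4 per hour

2.4 per hour


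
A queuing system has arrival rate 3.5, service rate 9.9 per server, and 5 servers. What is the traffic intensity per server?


rho = lambda / (c * mu) = 3.5 / (5 * 9.9) = 0.0707

0.0707


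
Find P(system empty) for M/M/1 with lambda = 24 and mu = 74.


P0 = 1 - rho = 1 - 24/74 = 0.6757

0.6757


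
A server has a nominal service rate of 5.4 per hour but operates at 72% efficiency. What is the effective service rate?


Effective rate = mu * efficiency = 5.4 * 0.72 = 3.89 per hour

3.89 per hour


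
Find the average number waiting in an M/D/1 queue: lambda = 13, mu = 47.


M/D/1: Lq = rho^2 / (2*(1-rho)) where rho = 13/47; Lq = 0.05

0.05


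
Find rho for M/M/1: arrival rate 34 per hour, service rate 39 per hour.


rho = lambda/mu = 34/39 = 0.8718

0.8718


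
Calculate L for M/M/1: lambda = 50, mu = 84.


rho = 50/84; L = rho/(1-rho) = 1.47

1.47


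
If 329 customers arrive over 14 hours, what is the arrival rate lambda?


lambda = total arrivals / time = 329 / 14 = 23.5 per hour

23.5 per hour


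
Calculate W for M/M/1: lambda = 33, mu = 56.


W = 1/(mu - lambda) = 1/(56 - 33) = 0.0435 hours

0.0435 hours


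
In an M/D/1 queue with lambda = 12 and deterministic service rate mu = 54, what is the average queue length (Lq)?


M/D/1: Lq = rho^2 / (2*(1-rho)) where rho = 12/54; Lq = 0.03

0.03


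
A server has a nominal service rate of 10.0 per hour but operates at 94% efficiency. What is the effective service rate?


Effective rate = mu * efficiency = 10.0 * 0.94 = 9.4 per hour

9.4 per hour


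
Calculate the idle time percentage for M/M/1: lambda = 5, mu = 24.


Idle fraction = (1 - rho) * 100 = (1 - 5/24) * 100 = 79.2%

79.2%


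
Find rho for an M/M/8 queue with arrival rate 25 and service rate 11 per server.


rho = lambda/(c*mu) = 25/(8*11) = 0.2841

0.2841


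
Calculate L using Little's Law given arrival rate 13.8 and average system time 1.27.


L = lambda * W = 13.8 * 1.27 = 17.53

17.53


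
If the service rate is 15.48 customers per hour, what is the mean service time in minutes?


Mean service time = 60/mu = 60/15.48 = 3.88 minutes

3.88 minutes


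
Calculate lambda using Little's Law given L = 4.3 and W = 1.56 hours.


lambda = L / W = 4.3 / 1.56 = 2.76 per hour

2.76 per hour


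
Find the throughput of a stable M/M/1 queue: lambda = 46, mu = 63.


For a stable queue (lambda < mu), throughput = lambda = 46 per hour

46 per hour


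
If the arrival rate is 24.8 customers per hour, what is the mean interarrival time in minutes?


Mean interarrival time = 60/lambda = 60/24.8 = 2.42 minutes

2.42 minutes


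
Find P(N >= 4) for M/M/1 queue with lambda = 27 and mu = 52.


P(N >= 4) = rho^4 = (27/52)^4 = 0.0727

0.0727


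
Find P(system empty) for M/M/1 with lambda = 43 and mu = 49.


P0 = 1 - rho = 1 - 43/49 = 0.1224

0.1224


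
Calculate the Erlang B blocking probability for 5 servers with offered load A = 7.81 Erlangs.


B(N,A) = (A^N/N!) / sum(A^k/k!, k=0..N) with N=5, A=7.81 = 0.4694

0.4694


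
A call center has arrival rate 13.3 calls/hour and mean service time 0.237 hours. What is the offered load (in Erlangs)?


Offered load a = lambda * E[S] = 13.3 * 0.237 = 3.15 Erlangs

3.15 Erlangs


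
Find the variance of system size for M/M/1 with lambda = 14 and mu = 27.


rho = 14/27; Var(N) = rho/(1-rho)^2 = 2.24

2.24


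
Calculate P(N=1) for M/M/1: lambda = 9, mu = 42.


rho = 9/42; P(n) = (1-rho)*rho^n = (1-9/42)*(9/42)^1 = 0.1684

0.1684


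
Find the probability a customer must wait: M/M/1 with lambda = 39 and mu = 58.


P(wait) = rho = lambda/mu = 39/58 = 0.6724

0.6724


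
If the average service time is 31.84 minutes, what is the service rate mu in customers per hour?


mu = 60 / avg_service_time = 60 / 31.84 = 1.88 per hour

1.88 per hour


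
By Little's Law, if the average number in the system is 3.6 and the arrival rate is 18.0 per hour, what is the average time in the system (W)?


W = L / lambda = 3.6 / 18.0 = 0.2 hours

0.2 hours


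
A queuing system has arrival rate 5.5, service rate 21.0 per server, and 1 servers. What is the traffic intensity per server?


rho = lambda / (c * mu) = 5.5 / (1 * 21.0) = 0.2619

0.2619


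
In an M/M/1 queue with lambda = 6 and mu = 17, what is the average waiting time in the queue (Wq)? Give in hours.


rho = 6/17; Wq = rho/(mu - lambda) = 0.0321 hours

0.0321 hours


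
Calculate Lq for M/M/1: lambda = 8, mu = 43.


rho = 8/43; Lq = rho^2/(1-rho) = 0.04

0.04


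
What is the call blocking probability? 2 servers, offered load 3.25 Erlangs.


B(N,A) = (A^N/N!) / sum(A^k/k!, k=0..N) with N=2, A=3.25 = 0.5541

0.5541


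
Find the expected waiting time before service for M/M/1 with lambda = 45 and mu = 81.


rho = 45/81; Wq = rho/(mu - lambda) = 0.0154 hours

0.0154 hours


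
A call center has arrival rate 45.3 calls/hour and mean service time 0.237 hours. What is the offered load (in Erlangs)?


Offered load a = lambda * E[S] = 45.3 * 0.237 = 10.74 Erlangs

10.74 Erlangs


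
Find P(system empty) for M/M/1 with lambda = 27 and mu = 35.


P0 = 1 - rho = 1 - 27/35 = 0.2286

0.2286


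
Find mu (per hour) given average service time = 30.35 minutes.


mu = 60 / avg_service_time = 60 / 30.35 = 1.98 per hour

1.98 per hour


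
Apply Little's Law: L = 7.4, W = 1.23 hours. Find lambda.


lambda = L / W = 7.4 / 1.23 = 6.02 per hour

6.02 per hour


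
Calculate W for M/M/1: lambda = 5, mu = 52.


W = 1/(mu - lambda) = 1/(52 - 5) = 0.0213 hours

0.0213 hours


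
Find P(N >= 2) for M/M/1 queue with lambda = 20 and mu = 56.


P(N >= 2) = rho^2 = (20/56)^2 = 0.1276

0.1276


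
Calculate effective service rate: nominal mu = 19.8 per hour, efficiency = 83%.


Effective rate = mu * efficiency = 19.8 * 0.83 = 16.43 per hour

16.43 per hour


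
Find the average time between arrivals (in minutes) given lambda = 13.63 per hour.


Mean interarrival time = 60/lambda = 60/13.63 = 4.4 minutes

4.4 minutes


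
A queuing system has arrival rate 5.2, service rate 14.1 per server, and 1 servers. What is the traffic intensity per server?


rho = lambda / (c * mu) = 5.2 / (1 * 14.1) = 0.3688

0.3688


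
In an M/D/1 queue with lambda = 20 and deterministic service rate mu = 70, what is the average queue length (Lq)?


M/D/1: Lq = rho^2 / (2*(1-rho)) where rho = 20/70; Lq = 0.06

0.06


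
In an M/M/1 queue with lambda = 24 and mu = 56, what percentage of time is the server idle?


Idle fraction = (1 - rho) * 100 = (1 - 24/56) * 100 = 57.1%

57.1%


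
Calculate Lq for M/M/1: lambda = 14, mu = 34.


rho = 14/34; Lq = rho^2/(1-rho) = 0.29

0.29


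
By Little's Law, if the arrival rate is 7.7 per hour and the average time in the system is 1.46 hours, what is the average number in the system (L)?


L = lambda * W = 7.7 * 1.46 = 11.24

11.24


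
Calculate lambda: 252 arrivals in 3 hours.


lambda = total arrivals / time = 252 / 3 = 84.0 per hour

84.0 per hour


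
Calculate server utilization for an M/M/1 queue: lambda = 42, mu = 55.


rho = lambda/mu = 42/55 = 0.7636

0.7636


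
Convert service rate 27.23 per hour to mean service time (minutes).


Mean service time = 60/mu = 60/27.23 = 2.2 minutes

2.2 minutes


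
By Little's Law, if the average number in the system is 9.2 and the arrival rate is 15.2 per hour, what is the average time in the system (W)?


W = L / lambda = 9.2 / 15.2 = 0.6053 hours

0.6053 hours


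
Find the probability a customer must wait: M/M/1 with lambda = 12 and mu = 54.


P(wait) = rho = lambda/mu = 12/54 = 0.2222

0.2222


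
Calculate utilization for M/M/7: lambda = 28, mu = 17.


rho = lambda/(c*mu) = 28/(7*17) = 0.2353

0.2353


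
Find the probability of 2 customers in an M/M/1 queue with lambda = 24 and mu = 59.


rho = 24/59; P(n) = (1-rho)*rho^n = (1-24/59)*(24/59)^2 = 0.0982

0.0982


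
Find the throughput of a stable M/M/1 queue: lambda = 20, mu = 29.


For a stable queue (lambda < mu), throughput = lambda = 20 per hour

20 per hour


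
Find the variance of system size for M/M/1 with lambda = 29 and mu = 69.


rho = 29/69; Var(N) = rho/(1-rho)^2 = 1.25

1.25


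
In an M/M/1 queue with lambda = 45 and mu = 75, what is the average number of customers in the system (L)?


rho = 45/75; L = rho/(1-rho) = 1.5

1.5


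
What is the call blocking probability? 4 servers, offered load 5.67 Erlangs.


B(N,A) = (A^N/N!) / sum(A^k/k!, k=0..N) with N=4, A=5.67 = 0.4477

0.4477


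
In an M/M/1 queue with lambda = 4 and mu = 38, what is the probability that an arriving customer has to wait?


P(wait) = rho = lambda/mu = 4/38 = 0.1053

0.1053


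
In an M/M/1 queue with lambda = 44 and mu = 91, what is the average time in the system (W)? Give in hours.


W = 1/(mu - lambda) = 1/(91 - 44) = 0.0213 hours

0.0213 hours


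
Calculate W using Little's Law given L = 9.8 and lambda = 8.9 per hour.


W = L / lambda = 9.8 / 8.9 = 1.1011 hours

1.1011 hours


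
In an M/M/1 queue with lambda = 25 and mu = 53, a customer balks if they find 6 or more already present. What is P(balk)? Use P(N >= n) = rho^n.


P(N >= 6) = rho^6 = (25/53)^6 = 0.011

0.011


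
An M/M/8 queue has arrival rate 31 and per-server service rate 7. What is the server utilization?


rho = lambda/(c*mu) = 31/(8*7) = 0.5536

0.5536


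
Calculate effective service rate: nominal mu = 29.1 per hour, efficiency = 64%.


Effective rate = mu * efficiency = 29.1 * 0.64 = 18.62 per hour

18.62 per hour


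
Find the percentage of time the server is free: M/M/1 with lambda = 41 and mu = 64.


Idle fraction = (1 - rho) * 100 = (1 - 41/64) * 100 = 35.9%

35.9%


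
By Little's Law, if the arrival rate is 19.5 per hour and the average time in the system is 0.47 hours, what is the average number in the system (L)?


L = lambda * W = 19.5 * 0.47 = 9.17

9.17


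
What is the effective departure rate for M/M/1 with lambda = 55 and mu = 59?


For a stable queue (lambda < mu), throughput = lambda = 55 per hour

55 per hour


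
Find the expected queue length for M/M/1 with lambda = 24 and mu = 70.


rho = 24/70; Lq = rho^2/(1-rho) = 0.18

0.18


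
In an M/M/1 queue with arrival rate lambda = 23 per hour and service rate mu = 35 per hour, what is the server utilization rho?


rho = lambda/mu = 23/35 = 0.6571

0.6571


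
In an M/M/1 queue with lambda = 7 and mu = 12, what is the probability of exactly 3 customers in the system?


rho = 7/12; P(n) = (1-rho)*rho^n = (1-7/12)*(7/12)^3 = 0.0827

0.0827


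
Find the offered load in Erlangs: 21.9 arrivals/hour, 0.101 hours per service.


Offered load a = lambda * E[S] = 21.9 * 0.101 = 2.21 Erlangs

2.21 Erlangs


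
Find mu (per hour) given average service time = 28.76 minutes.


mu = 60 / avg_service_time = 60 / 28.76 = 2.09 per hour

2.09 per hour


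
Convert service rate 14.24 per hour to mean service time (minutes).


Mean service time = 60/mu = 60/14.24 = 4.21 minutes

4.21 minutes


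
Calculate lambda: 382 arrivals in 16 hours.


lambda = total arrivals / time = 382 / 16 = 23.88 per hour

23.88 per hour


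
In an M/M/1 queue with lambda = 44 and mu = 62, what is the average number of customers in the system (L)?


rho = 44/62; L = rho/(1-rho) = 2.44

2.44


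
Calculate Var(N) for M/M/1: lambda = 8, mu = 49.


rho = 8/49; Var(N) = rho/(1-rho)^2 = 0.23

0.23


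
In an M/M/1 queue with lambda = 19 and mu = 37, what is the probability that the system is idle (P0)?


P0 = 1 - rho = 1 - 19/37 = 0.4865

0.4865


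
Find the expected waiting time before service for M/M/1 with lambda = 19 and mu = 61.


rho = 19/61; Wq = rho/(mu - lambda) = 0.0074 hours

0.0074 hours


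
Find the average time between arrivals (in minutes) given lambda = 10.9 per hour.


Mean interarrival time = 60/lambda = 60/10.9 = 5.5 minutes

5.5 minutes


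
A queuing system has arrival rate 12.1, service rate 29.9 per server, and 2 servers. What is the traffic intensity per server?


rho = lambda / (c * mu) = 12.1 / (2 * 29.9) = 0.2023

0.2023


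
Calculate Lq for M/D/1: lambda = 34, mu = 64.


M/D/1: Lq = rho^2 / (2*(1-rho)) where rho = 34/64; Lq = 0.3

0.3


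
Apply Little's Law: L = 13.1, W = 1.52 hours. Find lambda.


lambda = L / W = 13.1 / 1.52 = 8.62 per hour

8.62 per hour


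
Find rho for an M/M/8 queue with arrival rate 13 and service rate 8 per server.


rho = lambda/(c*mu) = 13/(8*8) = 0.2031

0.2031


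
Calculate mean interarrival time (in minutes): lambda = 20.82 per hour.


Mean interarrival time = 60/lambda = 60/20.82 = 2.88 minutes

2.88 minutes


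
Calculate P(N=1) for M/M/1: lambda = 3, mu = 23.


rho = 3/23; P(n) = (1-rho)*rho^n = (1-3/23)*(3/23)^1 = 0.1134

0.1134


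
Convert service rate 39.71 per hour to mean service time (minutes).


Mean service time = 60/mu = 60/39.71 = 1.51 minutes

1.51 minutes


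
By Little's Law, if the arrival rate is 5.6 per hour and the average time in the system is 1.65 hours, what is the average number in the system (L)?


L = lambda * W = 5.6 * 1.65 = 9.24

9.24


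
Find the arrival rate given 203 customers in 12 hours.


lambda = total arrivals / time = 203 / 12 = 16.92 per hour

16.92 per hour


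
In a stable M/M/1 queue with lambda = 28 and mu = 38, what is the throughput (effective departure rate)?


For a stable queue (lambda < mu), throughput = lambda = 28 per hour

28 per hour


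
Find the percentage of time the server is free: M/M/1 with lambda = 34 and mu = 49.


Idle fraction = (1 - rho) * 100 = (1 - 34/49) * 100 = 30.6%

30.6%


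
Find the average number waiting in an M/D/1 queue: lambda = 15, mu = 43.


M/D/1: Lq = rho^2 / (2*(1-rho)) where rho = 15/43; Lq = 0.09

0.09


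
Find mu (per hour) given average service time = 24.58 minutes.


mu = 60 / avg_service_time = 60 / 24.58 = 2.44 per hour

2.44 per hour


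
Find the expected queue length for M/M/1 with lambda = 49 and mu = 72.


rho = 49/72; Lq = rho^2/(1-rho) = 1.45

1.45


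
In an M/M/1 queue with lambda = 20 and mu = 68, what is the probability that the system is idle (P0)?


P0 = 1 - rho = 1 - 20/68 = 0.7059

0.7059


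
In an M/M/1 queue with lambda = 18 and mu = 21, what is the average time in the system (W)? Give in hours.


W = 1/(mu - lambda) = 1/(21 - 18) = 0.3333 hours

0.3333 hours


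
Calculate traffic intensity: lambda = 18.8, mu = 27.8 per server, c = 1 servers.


rho = lambda / (c * mu) = 18.8 / (1 * 27.8) = 0.6763

0.6763


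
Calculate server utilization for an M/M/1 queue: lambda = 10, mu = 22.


rho = lambda/mu = 10/22 = 0.4545

0.4545


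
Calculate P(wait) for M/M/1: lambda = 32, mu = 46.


P(wait) = rho = lambda/mu = 32/46 = 0.6957

0.6957


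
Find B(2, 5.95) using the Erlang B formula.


B(N,A) = (A^N/N!) / sum(A^k/k!, k=0..N) with N=2, A=5.95 = 0.7181

0.7181


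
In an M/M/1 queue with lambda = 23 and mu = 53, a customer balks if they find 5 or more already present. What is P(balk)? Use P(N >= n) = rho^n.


P(N >= 5) = rho^5 = (23/53)^5 = 0.0154

0.0154


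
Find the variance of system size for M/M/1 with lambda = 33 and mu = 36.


rho = 33/36; Var(N) = rho/(1-rho)^2 = 132.0

132.0


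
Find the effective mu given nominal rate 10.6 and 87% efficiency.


Effective rate = mu * efficiency = 10.6 * 0.87 = 9.22 per hour

9.22 per hour


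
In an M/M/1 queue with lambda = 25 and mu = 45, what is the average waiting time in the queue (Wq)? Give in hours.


rho = 25/45; Wq = rho/(mu - lambda) = 0.0278 hours

0.0278 hours


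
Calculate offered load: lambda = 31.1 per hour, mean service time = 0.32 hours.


Offered load a = lambda * E[S] = 31.1 * 0.32 = 9.95 Erlangs

9.95 Erlangs


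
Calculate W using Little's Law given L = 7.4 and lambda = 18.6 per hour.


W = L / lambda = 7.4 / 18.6 = 0.3978 hours

0.3978 hours


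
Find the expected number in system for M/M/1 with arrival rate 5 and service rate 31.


rho = 5/31; L = rho/(1-rho) = 0.19

0.19


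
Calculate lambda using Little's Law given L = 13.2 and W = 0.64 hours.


lambda = L / W = 13.2 / 0.64 = 20.63 per hour

20.63 per hour


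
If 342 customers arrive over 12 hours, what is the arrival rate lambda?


lambda = total arrivals / time = 342 / 12 = 28.5 per hour

28.5 per hour


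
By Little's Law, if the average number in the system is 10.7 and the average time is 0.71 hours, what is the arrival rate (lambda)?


lambda = L / W = 10.7 / 0.71 = 15.07 per hour

15.07 per hour


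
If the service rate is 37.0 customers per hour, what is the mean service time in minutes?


Mean service time = 60/mu = 60/37.0 = 1.62 minutes

1.62 minutes


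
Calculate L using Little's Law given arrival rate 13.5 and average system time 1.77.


L = lambda * W = 13.5 * 1.77 = 23.9

23.9


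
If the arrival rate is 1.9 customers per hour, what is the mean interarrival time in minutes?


Mean interarrival time = 60/lambda = 60/1.9 = 31.58 minutes

31.58 minutes


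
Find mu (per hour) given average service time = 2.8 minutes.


mu = 60 / avg_service_time = 60 / 2.8 = 21.43 per hour

21.43 per hour


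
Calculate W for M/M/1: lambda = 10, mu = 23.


W = 1/(mu - lambda) = 1/(23 - 10) = 0.0769 hours

0.0769 hours


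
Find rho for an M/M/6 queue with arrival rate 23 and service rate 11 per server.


rho = lambda/(c*mu) = 23/(6*11) = 0.3485

0.3485


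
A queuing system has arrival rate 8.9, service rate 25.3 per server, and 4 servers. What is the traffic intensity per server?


rho = lambda / (c * mu) = 8.9 / (4 * 25.3) = 0.0879

0.0879


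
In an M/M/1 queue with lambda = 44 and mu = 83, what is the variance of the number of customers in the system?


rho = 44/83; Var(N) = rho/(1-rho)^2 = 2.4

2.4


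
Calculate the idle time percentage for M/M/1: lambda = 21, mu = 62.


Idle fraction = (1 - rho) * 100 = (1 - 21/62) * 100 = 66.1%

66.1%


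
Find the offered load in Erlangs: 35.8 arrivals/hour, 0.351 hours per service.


Offered load a = lambda * E[S] = 35.8 * 0.351 = 12.57 Erlangs

12.57 Erlangs


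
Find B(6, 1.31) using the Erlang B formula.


B(N,A) = (A^N/N!) / sum(A^k/k!, k=0..N) with N=6, A=1.31 = 0.0019

0.0019


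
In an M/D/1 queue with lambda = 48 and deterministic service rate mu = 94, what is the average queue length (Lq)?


M/D/1: Lq = rho^2 / (2*(1-rho)) where rho = 48/94; Lq = 0.27

0.27


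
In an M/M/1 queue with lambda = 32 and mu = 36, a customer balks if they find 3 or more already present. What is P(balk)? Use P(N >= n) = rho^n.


P(N >= 3) = rho^3 = (32/36)^3 = 0.7023

0.7023


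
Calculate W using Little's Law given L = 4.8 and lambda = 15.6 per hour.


W = L / lambda = 4.8 / 15.6 = 0.3077 hours

0.3077 hours


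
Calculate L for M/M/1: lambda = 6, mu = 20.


rho = 6/20; L = rho/(1-rho) = 0.43

0.43


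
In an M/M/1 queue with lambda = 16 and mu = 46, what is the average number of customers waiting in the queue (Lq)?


rho = 16/46; Lq = rho^2/(1-rho) = 0.19

0.19


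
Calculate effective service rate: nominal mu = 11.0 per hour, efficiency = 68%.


Effective rate = mu * efficiency = 11.0 * 0.68 = 7.48 per hour

7.48 per hour


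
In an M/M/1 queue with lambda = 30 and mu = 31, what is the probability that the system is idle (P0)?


P0 = 1 - rho = 1 - 30/31 = 0.0323

0.0323


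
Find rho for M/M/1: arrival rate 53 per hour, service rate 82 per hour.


rho = lambda/mu = 53/82 = 0.6463

0.6463


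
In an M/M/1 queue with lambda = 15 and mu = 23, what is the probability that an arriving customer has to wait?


P(wait) = rho = lambda/mu = 15/23 = 0.6522

0.6522


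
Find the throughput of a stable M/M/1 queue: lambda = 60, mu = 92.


For a stable queue (lambda < mu), throughput = lambda = 60 per hour

60 per hour


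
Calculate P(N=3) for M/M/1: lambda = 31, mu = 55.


rho = 31/55; P(n) = (1-rho)*rho^n = (1-31/55)*(31/55)^3 = 0.0781

0.0781


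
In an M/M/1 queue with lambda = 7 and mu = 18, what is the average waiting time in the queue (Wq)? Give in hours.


rho = 7/18; Wq = rho/(mu - lambda) = 0.0354 hours

0.0354 hours
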